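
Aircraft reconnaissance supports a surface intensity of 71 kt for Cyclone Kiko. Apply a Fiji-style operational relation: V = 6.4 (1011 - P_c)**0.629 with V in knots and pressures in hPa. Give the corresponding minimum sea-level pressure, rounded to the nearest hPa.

ΔP = (V / 6.4)^(1/0.629) = (71/6.4)^1.590.
71/6.4 = 11.094; 11.094^1.590 ≈ 45.87 hPa.
P_c = 1011 − 45.87 = 965.13 ≈ 965 hPa.

965 hPa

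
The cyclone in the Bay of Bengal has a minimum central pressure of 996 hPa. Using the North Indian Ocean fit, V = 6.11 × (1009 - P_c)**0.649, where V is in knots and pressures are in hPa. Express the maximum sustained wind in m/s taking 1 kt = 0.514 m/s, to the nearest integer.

17 m/s

ΔP = 1009 − 996 = 13 hPa.
V ≈ 6.11 × 13^0.649 = 6.11 × 5.284 ≈ 32.284 kt.
32.284 × 0.514 ≈ 16.59 m/s → 17 m/s.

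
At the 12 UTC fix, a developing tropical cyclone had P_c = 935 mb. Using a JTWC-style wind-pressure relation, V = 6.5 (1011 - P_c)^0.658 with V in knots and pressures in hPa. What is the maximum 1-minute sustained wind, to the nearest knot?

112 kt

ΔP = 1011 − 935 = 76 mb.
76^0.658 ≈ 17.281.
V ≈ 6.5 × 17.281 ≈ 112.3 kt.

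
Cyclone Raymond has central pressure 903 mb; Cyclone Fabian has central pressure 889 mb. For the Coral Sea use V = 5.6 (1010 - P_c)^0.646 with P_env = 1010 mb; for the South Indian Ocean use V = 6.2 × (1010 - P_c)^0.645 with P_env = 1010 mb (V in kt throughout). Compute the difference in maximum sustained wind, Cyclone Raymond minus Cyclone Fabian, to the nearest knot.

-22 kt

Cyclone Raymond: ΔP = 107; V ≈ 5.6 × 107^0.646 ≈ 114.60 kt.
Cyclone Fabian: ΔP = 121; V ≈ 6.2 × 121^0.645 ≈ 136.71 kt.
Difference ≈ 114.60 − 136.71 = -22.11 → -22 kt.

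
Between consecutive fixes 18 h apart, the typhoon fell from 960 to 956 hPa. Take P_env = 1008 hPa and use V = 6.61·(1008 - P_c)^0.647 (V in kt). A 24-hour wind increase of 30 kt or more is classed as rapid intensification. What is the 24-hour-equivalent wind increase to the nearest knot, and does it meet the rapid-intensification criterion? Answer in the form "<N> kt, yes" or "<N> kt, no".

V₁: ΔP = 48, V ≈ 6.61 × 48^0.647 ≈ 80.90 kt.
V₂: ΔP = 52, V ≈ 6.61 × 52^0.647 ≈ 85.20 kt.
ΔV over 18 h = 4.30 kt → 24 h equivalent = 4.30 × 24/18 ≈ 5.73 kt.
6 kt < 30 kt ⇒ not rapid intensification.

6 kt, no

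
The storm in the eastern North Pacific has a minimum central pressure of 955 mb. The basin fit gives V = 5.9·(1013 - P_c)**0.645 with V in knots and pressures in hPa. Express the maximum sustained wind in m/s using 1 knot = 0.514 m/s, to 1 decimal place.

ΔP = 1013 − 955 = 58 mb.
V ≈ 5.9 × 58^0.645 = 5.9 × 13.722 ≈ 80.959 kt.
80.959 × 0.514 ≈ 41.61 m/s → 41.6 m/s.

41.6 m/s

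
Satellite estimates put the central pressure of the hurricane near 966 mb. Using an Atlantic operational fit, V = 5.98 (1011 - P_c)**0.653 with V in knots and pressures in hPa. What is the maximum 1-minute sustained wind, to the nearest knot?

72 kt

ΔP = 1011 − 966 = 45 mb.
45^0.653 ≈ 12.010.
V ≈ 5.98 × 12.010 ≈ 71.8 kt.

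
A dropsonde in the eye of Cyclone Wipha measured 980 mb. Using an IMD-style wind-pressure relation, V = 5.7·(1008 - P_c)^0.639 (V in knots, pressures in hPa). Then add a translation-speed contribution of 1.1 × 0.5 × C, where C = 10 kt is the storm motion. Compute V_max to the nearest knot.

ΔP = 1008 − 980 = 28 mb.
28^0.639 ≈ 8.409.
V ≈ 5.7 × 8.409 ≈ 47.9 kt.
Translation term: 1.1 × 0.5 × 10 = 5.5 kt.
Corrected V ≈ 53.4 kt → 53 kt.

53 kt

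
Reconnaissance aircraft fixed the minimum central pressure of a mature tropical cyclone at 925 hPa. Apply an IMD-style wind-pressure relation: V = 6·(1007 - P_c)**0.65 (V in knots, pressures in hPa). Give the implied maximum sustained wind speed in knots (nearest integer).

ΔP = 1007 − 925 = 82 hPa.
82^0.65 ≈ 17.538.
V ≈ 6 × 17.538 ≈ 105.2 kt.

105 kt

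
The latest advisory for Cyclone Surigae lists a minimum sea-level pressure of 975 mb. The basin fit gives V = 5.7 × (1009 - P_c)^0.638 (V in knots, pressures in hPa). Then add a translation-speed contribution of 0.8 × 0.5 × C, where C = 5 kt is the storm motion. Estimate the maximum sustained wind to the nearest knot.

ΔP = 1009 − 975 = 34 mb.
34^0.638 ≈ 9.486.
V ≈ 5.7 × 9.486 ≈ 54.1 kt.
Translation term: 0.8 × 0.5 × 5 = 2 kt.
Corrected V ≈ 56.1 kt → 56 kt.

56 kt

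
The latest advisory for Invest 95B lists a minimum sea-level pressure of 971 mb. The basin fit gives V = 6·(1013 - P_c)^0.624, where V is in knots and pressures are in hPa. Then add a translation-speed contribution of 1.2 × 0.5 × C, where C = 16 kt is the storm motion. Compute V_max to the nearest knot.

ΔP = 1013 − 971 = 42 mb.
42^0.624 ≈ 10.302.
V ≈ 6 × 10.302 ≈ 61.8 kt.
Translation term: 1.2 × 0.5 × 16 = 9.6 kt.
Corrected V ≈ 71.4 kt → 71 kt.

71 kt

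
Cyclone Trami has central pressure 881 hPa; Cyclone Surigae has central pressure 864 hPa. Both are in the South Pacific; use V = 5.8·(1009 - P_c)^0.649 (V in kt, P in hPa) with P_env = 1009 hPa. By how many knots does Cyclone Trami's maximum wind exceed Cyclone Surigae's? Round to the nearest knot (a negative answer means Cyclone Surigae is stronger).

Cyclone Trami: ΔP = 128; V ≈ 5.8 × 128^0.649 ≈ 135.21 kt.
Cyclone Surigae: ΔP = 145; V ≈ 5.8 × 145^0.649 ≈ 146.61 kt.
Difference ≈ 135.21 − 146.61 = -11.40 → -11 kt.

-11 kt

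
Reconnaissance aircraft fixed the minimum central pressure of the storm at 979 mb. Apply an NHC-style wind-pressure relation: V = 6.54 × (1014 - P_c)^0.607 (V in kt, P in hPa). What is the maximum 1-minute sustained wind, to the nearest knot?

57 kt

ΔP = 1014 − 979 = 35 mb.
35^0.607 ≈ 8.655.
V ≈ 6.54 × 8.655 ≈ 56.6 kt.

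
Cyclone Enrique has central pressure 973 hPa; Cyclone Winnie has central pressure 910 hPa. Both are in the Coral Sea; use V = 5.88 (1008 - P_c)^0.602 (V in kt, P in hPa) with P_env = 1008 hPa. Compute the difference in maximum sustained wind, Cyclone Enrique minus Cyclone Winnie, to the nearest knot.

Cyclone Enrique: ΔP = 35; V ≈ 5.88 × 35^0.602 ≈ 49.99 kt.
Cyclone Winnie: ΔP = 98; V ≈ 5.88 × 98^0.602 ≈ 92.92 kt.
Difference ≈ 49.99 − 92.92 = -42.93 → -43 kt.

-43 kt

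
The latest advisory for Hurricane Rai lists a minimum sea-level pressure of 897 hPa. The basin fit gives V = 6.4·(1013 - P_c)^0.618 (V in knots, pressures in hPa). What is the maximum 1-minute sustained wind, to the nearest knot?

ΔP = 1013 − 897 = 116 hPa.
116^0.618 ≈ 18.873.
V ≈ 6.4 × 18.873 ≈ 120.8 kt.

121 kt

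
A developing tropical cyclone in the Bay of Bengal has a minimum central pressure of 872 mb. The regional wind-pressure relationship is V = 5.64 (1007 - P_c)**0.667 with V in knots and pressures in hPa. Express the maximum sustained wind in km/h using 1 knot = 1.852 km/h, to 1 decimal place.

ΔP = 1007 − 872 = 135 mb.
V ≈ 5.64 × 135^0.667 = 5.64 × 26.359 ≈ 148.666 kt.
148.666 × 1.852 ≈ 275.33 km/h → 275.3 km/h.

275.3 km/h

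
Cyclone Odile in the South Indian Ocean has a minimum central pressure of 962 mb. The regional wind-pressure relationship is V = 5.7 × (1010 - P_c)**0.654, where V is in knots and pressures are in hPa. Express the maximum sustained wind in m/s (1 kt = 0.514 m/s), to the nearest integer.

ΔP = 1010 − 962 = 48 mb.
V ≈ 5.7 × 48^0.654 = 5.7 × 12.576 ≈ 71.681 kt.
71.681 × 0.514 ≈ 36.84 m/s → 37 m/s.

37 m/s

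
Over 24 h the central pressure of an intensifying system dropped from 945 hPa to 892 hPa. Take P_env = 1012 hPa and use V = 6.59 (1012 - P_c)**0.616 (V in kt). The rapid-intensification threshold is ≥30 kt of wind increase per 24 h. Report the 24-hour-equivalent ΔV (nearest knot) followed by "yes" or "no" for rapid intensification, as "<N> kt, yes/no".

V₁: ΔP = 67, V ≈ 6.59 × 67^0.616 ≈ 87.85 kt.
V₂: ΔP = 120, V ≈ 6.59 × 120^0.616 ≈ 125.79 kt.
ΔV over 24 h = 37.94 kt → 24 h equivalent = 37.94 × 24/24 ≈ 37.94 kt.
38 kt ≥ 30 kt ⇒ rapid intensification.

38 kt, yes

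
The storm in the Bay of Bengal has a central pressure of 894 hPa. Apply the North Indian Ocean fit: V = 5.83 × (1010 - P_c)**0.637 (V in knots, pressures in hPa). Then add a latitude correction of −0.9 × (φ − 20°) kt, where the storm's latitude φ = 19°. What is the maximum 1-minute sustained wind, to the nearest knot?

121 kt

ΔP = 1010 − 894 = 116 hPa.
116^0.637 ≈ 20.657.
V ≈ 5.83 × 20.657 ≈ 120.4 kt.
Latitude correction: −0.9 × (19 − 20) = 0.9 kt.
Corrected V ≈ 121.3 kt → 121 kt.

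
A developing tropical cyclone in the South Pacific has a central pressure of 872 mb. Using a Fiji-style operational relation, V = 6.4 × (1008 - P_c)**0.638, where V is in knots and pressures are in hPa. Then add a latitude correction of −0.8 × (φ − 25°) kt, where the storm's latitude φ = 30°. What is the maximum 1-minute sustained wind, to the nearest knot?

143 kt

ΔP = 1008 − 872 = 136 mb.
136^0.638 ≈ 22.972.
V ≈ 6.4 × 22.972 ≈ 147.0 kt.
Latitude correction: −0.8 × (30 − 25) = -4 kt.
Corrected V ≈ 143 kt → 143 kt.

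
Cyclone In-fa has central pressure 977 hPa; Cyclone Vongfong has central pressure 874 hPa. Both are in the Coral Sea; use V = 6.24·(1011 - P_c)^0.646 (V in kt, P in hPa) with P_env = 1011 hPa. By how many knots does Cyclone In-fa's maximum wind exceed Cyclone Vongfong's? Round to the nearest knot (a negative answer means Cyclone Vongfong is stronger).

Cyclone In-fa: ΔP = 34; V ≈ 6.24 × 34^0.646 ≈ 60.89 kt.
Cyclone Vongfong: ΔP = 137; V ≈ 6.24 × 137^0.646 ≈ 149.80 kt.
Difference ≈ 60.89 − 149.80 = -88.91 → -89 kt.

-89 kt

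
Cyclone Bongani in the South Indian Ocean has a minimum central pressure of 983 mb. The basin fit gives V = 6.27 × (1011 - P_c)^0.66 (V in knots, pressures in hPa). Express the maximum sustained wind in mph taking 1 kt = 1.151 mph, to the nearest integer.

ΔP = 1011 − 983 = 28 mb.
V ≈ 6.27 × 28^0.66 = 6.27 × 9.018 ≈ 56.545 kt.
56.545 × 1.151 ≈ 65.08 mph → 65 mph.

65 mph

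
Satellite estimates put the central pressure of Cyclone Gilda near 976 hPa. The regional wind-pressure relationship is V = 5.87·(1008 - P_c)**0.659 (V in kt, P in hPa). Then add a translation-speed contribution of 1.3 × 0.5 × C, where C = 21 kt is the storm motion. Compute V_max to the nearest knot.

71 kt

ΔP = 1008 − 976 = 32 hPa.
32^0.659 ≈ 9.815.
V ≈ 5.87 × 9.815 ≈ 57.6 kt.
Translation term: 1.3 × 0.5 × 21 = 13.65 kt.
Corrected V ≈ 71.25 kt → 71 kt.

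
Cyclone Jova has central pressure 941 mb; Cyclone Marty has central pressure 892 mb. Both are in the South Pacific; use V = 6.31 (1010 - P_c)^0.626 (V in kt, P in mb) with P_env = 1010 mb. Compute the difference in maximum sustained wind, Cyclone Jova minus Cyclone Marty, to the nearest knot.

Cyclone Jova: ΔP = 69; V ≈ 6.31 × 69^0.626 ≈ 89.36 kt.
Cyclone Marty: ΔP = 118; V ≈ 6.31 × 118^0.626 ≈ 125.03 kt.
Difference ≈ 89.36 − 125.03 = -35.67 → -36 kt.

-36 kt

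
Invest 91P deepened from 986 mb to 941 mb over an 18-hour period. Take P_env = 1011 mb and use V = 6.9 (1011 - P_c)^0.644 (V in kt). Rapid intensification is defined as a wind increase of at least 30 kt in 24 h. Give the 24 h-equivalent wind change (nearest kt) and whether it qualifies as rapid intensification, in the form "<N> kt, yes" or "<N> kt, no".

V₁: ΔP = 25, V ≈ 6.9 × 25^0.644 ≈ 54.84 kt.
V₂: ΔP = 70, V ≈ 6.9 × 70^0.644 ≈ 106.44 kt.
ΔV over 18 h = 51.60 kt → 24 h equivalent = 51.60 × 24/18 ≈ 68.80 kt.
69 kt ≥ 30 kt ⇒ rapid intensification.

69 kt, yes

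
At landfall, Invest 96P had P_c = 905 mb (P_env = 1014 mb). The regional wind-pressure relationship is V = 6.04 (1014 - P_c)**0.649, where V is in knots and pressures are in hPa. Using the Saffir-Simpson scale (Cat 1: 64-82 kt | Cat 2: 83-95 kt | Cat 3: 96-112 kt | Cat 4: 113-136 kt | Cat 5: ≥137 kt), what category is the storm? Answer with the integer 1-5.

ΔP = 1014 − 905 = 109 mb.
V ≈ 6.04 × 109^0.649 = 6.04 × 21.00 ≈ 127 kt.
127 kt falls in the Category 4 band.

4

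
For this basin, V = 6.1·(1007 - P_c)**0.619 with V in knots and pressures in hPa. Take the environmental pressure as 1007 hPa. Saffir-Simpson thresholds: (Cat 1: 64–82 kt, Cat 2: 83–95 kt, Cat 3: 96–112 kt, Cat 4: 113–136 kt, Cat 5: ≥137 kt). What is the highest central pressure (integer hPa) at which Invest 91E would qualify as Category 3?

Category 3 begins at V = 96 kt.
Required ΔP = (96/6.1)^(1/0.619) = 15.738^1.616 ≈ 85.84 hPa.
P_c ≤ 1007 − 85.84 = 921.16, so the highest integer P_c is 921 hPa.

921 hPa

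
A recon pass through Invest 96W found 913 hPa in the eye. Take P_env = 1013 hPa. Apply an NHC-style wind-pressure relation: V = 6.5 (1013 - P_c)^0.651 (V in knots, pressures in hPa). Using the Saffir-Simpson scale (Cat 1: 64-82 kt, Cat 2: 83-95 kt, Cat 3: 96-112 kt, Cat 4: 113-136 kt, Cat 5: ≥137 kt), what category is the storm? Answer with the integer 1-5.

ΔP = 1013 − 913 = 100 hPa.
V ≈ 6.5 × 100^0.651 = 6.5 × 20.04 ≈ 130 kt.
130 kt falls in the Category 4 band.

4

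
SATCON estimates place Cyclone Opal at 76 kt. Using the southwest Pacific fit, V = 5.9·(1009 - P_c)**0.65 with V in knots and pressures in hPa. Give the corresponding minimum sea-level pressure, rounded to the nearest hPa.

ΔP = (V / 5.9)^(1/0.65) = (76/5.9)^1.538.
76/5.9 = 12.881; 12.881^1.538 ≈ 51.01 hPa.
P_c = 1009 − 51.01 = 957.99 ≈ 958 hPa.

958 hPa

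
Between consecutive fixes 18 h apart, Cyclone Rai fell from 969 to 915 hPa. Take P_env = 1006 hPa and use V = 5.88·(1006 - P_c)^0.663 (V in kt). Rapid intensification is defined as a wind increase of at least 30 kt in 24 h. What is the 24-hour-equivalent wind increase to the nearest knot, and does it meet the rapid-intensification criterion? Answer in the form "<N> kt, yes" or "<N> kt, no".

V₁: ΔP = 37, V ≈ 5.88 × 37^0.663 ≈ 64.43 kt.
V₂: ΔP = 91, V ≈ 5.88 × 91^0.663 ≈ 117.01 kt.
ΔV over 18 h = 52.58 kt → 24 h equivalent = 52.58 × 24/18 ≈ 70.11 kt.
70 kt ≥ 30 kt ⇒ rapid intensification.

70 kt, yes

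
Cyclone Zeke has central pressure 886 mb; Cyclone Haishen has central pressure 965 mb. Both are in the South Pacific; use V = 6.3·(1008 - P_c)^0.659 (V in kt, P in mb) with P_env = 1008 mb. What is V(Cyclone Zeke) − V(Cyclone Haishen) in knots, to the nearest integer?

Cyclone Zeke: ΔP = 122; V ≈ 6.3 × 122^0.659 ≈ 149.37 kt.
Cyclone Haishen: ΔP = 43; V ≈ 6.3 × 43^0.659 ≈ 75.13 kt.
Difference ≈ 149.37 − 75.13 = 74.24 → 74 kt.

74 kt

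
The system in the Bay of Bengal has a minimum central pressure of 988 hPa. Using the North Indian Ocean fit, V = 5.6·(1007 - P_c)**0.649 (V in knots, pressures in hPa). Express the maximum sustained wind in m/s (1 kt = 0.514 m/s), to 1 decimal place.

ΔP = 1007 − 988 = 19 hPa.
V ≈ 5.6 × 19^0.649 = 5.6 × 6.759 ≈ 37.853 kt.
37.853 × 0.514 ≈ 19.46 m/s → 19.5 m/s.

19.5 m/s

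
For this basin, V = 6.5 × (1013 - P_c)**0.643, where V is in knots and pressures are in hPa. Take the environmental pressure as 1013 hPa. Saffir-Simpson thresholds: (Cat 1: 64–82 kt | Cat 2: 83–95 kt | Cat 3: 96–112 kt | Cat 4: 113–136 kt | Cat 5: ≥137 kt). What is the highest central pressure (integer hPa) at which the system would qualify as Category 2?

960 hPa

Category 2 begins at V = 83 kt.
Required ΔP = (83/6.5)^(1/0.643) = 12.769^1.555 ≈ 52.52 hPa.
P_c ≤ 1013 − 52.52 = 960.48, so the highest integer P_c is 960 hPa.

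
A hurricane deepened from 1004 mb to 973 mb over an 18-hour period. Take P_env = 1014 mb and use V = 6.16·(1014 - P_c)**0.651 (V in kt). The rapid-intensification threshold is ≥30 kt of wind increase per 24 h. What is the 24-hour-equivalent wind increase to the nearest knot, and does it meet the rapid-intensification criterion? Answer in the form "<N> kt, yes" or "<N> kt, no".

55 kt, yes

V₁: ΔP = 10, V ≈ 6.16 × 10^0.651 ≈ 27.58 kt.
V₂: ΔP = 41, V ≈ 6.16 × 41^0.651 ≈ 69.10 kt.
ΔV over 18 h = 41.52 kt → 24 h equivalent = 41.52 × 24/18 ≈ 55.36 kt.
55 kt ≥ 30 kt ⇒ rapid intensification.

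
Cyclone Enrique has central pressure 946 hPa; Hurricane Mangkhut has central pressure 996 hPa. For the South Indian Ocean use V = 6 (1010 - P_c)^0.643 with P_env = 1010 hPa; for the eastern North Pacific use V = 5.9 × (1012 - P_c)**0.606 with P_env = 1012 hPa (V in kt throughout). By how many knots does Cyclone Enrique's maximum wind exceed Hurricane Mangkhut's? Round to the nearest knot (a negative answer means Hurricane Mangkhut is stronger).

Cyclone Enrique: ΔP = 64; V ≈ 6 × 64^0.643 ≈ 87.00 kt.
Hurricane Mangkhut: ΔP = 16; V ≈ 5.9 × 16^0.606 ≈ 31.66 kt.
Difference ≈ 87.00 − 31.66 = 55.34 → 55 kt.

55 kt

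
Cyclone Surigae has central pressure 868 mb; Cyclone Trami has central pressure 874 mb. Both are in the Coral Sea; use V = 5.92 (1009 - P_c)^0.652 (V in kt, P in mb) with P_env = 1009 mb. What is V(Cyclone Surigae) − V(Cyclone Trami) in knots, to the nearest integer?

4 kt

Cyclone Surigae: ΔP = 141; V ≈ 5.92 × 141^0.652 ≈ 149.15 kt.
Cyclone Trami: ΔP = 135; V ≈ 5.92 × 135^0.652 ≈ 144.98 kt.
Difference ≈ 149.15 − 144.98 = 4.17 → 4 kt.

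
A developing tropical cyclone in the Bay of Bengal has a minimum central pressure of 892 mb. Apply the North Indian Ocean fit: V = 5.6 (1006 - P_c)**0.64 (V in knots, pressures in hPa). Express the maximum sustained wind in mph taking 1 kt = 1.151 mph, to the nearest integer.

ΔP = 1006 − 892 = 114 mb.
V ≈ 5.6 × 114^0.64 = 5.6 × 20.721 ≈ 116.040 kt.
116.040 × 1.151 ≈ 133.56 mph → 134 mph.

134 mph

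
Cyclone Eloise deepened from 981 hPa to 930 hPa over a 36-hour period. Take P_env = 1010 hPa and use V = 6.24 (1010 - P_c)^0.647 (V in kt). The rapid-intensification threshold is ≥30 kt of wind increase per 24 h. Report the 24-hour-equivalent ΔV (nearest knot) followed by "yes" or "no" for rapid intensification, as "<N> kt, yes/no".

34 kt, yes

V₁: ΔP = 29, V ≈ 6.24 × 29^0.647 ≈ 55.13 kt.
V₂: ΔP = 80, V ≈ 6.24 × 80^0.647 ≈ 106.29 kt.
ΔV over 36 h = 51.16 kt → 24 h equivalent = 51.16 × 24/36 ≈ 34.11 kt.
34 kt ≥ 30 kt ⇒ rapid intensification.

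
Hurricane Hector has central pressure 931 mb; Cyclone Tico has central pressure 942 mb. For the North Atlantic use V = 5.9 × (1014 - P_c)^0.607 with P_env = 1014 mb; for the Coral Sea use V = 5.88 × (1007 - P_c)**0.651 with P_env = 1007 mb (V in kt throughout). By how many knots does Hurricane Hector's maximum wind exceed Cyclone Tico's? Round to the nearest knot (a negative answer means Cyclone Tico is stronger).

Hurricane Hector: ΔP = 83; V ≈ 5.9 × 83^0.607 ≈ 86.24 kt.
Cyclone Tico: ΔP = 65; V ≈ 5.88 × 65^0.651 ≈ 89.04 kt.
Difference ≈ 86.24 − 89.04 = -2.80 → -3 kt.

-3 kt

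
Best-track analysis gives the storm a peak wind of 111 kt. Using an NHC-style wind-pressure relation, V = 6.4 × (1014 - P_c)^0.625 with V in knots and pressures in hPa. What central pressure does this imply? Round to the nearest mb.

918 mb

ΔP = (V / 6.4)^(1/0.625) = (111/6.4)^1.600.
111/6.4 = 17.344; 17.344^1.600 ≈ 96.08 mb.
P_c = 1014 − 96.08 = 917.92 ≈ 918 mb.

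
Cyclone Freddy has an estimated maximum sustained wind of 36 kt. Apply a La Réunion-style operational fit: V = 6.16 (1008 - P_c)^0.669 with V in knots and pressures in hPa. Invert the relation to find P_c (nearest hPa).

994 hPa

ΔP = (V / 6.16)^(1/0.669) = (36/6.16)^1.495.
36/6.16 = 5.844; 5.844^1.495 ≈ 14.00 hPa.
P_c = 1008 − 14.00 = 994.00 ≈ 994 hPa.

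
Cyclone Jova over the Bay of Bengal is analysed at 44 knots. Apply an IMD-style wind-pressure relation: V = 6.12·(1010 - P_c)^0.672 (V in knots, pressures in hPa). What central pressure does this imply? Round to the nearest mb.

991 mb

ΔP = (V / 6.12)^(1/0.672) = (44/6.12)^1.488.
44/6.12 = 7.190; 7.190^1.488 ≈ 18.83 mb.
P_c = 1010 − 18.83 = 991.17 ≈ 991 mb.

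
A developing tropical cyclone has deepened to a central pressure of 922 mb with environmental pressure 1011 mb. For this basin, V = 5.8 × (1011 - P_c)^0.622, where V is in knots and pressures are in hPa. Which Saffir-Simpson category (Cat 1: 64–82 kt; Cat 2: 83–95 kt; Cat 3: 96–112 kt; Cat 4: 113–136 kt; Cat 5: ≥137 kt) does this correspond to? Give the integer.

ΔP = 1011 − 922 = 89 mb.
V ≈ 5.8 × 89^0.622 = 5.8 × 16.31 ≈ 95 kt.
95 kt falls in the Category 2 band.

2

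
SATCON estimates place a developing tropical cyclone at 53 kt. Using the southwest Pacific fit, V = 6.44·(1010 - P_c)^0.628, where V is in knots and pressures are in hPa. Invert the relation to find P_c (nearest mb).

981 mb

ΔP = (V / 6.44)^(1/0.628) = (53/6.44)^1.592.
53/6.44 = 8.230; 8.230^1.592 ≈ 28.68 mb.
P_c = 1010 − 28.68 = 981.32 ≈ 981 mb.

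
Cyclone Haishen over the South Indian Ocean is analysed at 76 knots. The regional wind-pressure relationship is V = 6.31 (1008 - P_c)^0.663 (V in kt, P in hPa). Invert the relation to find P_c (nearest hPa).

ΔP = (V / 6.31)^(1/0.663) = (76/6.31)^1.508.
76/6.31 = 12.044; 12.044^1.508 ≈ 42.67 hPa.
P_c = 1008 − 42.67 = 965.33 ≈ 965 hPa.

965 hPa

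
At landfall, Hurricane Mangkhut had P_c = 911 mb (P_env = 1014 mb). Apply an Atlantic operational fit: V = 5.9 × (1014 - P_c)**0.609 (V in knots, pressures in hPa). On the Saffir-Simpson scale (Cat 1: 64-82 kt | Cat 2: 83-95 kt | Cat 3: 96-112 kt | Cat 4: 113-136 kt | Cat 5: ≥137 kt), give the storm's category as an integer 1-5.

3

ΔP = 1014 − 911 = 103 mb.
V ≈ 5.9 × 103^0.609 = 5.9 × 16.82 ≈ 99 kt.
99 kt falls in the Category 3 band.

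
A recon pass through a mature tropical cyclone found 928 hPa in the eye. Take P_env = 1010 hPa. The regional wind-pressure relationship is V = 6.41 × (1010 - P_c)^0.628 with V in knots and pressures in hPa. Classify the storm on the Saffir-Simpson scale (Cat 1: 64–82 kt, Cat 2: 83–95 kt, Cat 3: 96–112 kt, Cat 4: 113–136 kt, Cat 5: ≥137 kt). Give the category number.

ΔP = 1010 − 928 = 82 hPa.
V ≈ 6.41 × 82^0.628 = 6.41 × 15.92 ≈ 102 kt.
102 kt falls in the Category 3 band.

3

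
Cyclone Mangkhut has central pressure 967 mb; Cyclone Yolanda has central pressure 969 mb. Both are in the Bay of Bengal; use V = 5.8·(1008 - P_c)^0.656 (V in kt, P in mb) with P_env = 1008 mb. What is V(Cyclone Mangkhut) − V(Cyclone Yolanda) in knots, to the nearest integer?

Cyclone Mangkhut: ΔP = 41; V ≈ 5.8 × 41^0.656 ≈ 66.28 kt.
Cyclone Yolanda: ΔP = 39; V ≈ 5.8 × 39^0.656 ≈ 64.15 kt.
Difference ≈ 66.28 − 64.15 = 2.13 → 2 kt.

2 kt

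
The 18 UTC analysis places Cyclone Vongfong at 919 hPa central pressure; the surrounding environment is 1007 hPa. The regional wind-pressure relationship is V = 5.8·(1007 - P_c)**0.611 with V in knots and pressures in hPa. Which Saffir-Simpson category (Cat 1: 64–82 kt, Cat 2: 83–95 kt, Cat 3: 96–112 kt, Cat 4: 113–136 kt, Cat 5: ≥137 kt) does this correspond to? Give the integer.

2

ΔP = 1007 − 919 = 88 hPa.
V ≈ 5.8 × 88^0.611 = 5.8 × 15.42 ≈ 89 kt.
89 kt falls in the Category 2 band.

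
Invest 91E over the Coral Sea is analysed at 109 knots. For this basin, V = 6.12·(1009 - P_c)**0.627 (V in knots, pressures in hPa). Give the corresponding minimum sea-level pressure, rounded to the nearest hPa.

910 hPa

ΔP = (V / 6.12)^(1/0.627) = (109/6.12)^1.595.
109/6.12 = 17.810; 17.810^1.595 ≈ 98.79 hPa.
P_c = 1009 − 98.79 = 910.21 ≈ 910 hPa.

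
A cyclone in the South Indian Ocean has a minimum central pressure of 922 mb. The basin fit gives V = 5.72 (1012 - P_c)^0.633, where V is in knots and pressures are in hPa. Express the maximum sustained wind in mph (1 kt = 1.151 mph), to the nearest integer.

114 mph

ΔP = 1012 − 922 = 90 mb.
V ≈ 5.72 × 90^0.633 = 5.72 × 17.260 ≈ 98.726 kt.
98.726 × 1.151 ≈ 113.63 mph → 114 mph.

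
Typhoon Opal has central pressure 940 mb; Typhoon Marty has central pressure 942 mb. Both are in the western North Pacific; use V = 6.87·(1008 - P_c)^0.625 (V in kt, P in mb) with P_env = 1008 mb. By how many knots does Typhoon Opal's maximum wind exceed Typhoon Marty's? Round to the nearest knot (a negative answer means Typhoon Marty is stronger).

Typhoon Opal: ΔP = 68; V ≈ 6.87 × 68^0.625 ≈ 96.00 kt.
Typhoon Marty: ΔP = 66; V ≈ 6.87 × 66^0.625 ≈ 94.23 kt.
Difference ≈ 96.00 − 94.23 = 1.77 → 2 kt.

2 kt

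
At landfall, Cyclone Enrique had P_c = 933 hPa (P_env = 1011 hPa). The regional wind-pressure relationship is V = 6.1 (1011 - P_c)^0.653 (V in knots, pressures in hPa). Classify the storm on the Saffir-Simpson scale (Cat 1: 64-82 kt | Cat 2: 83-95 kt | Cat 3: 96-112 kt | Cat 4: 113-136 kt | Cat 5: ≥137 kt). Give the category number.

3

ΔP = 1011 − 933 = 78 hPa.
V ≈ 6.1 × 78^0.653 = 6.1 × 17.20 ≈ 105 kt.
105 kt falls in the Category 3 band.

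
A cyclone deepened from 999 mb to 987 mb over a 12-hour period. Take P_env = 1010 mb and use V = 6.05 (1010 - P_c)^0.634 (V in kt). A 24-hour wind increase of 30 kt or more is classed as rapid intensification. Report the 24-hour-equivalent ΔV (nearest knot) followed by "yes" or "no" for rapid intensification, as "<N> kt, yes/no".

33 kt, yes

V₁: ΔP = 11, V ≈ 6.05 × 11^0.634 ≈ 27.67 kt.
V₂: ΔP = 23, V ≈ 6.05 × 23^0.634 ≈ 44.17 kt.
ΔV over 12 h = 16.50 kt → 24 h equivalent = 16.50 × 24/12 ≈ 33.00 kt.
33 kt ≥ 30 kt ⇒ rapid intensification.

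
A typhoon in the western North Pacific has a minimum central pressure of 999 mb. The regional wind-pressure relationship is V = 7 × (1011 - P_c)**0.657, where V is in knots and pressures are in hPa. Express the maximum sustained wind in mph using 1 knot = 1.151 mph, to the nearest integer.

41 mph

ΔP = 1011 − 999 = 12 mb.
V ≈ 7 × 12^0.657 = 7 × 5.117 ≈ 35.820 kt.
35.820 × 1.151 ≈ 41.23 mph → 41 mph.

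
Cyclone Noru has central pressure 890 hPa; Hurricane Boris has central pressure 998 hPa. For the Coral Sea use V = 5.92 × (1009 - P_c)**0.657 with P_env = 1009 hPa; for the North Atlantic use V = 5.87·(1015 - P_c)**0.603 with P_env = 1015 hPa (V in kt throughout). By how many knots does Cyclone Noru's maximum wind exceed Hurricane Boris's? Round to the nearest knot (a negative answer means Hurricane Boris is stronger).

Cyclone Noru: ΔP = 119; V ≈ 5.92 × 119^0.657 ≈ 136.76 kt.
Hurricane Boris: ΔP = 17; V ≈ 5.87 × 17^0.603 ≈ 32.40 kt.
Difference ≈ 136.76 − 32.40 = 104.36 → 104 kt.

104 kt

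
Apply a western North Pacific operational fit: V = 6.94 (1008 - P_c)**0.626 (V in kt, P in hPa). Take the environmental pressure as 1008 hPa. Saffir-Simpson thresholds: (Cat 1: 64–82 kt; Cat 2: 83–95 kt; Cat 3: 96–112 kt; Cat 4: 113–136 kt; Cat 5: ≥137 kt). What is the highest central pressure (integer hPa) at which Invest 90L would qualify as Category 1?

Category 1 begins at V = 64 kt.
Required ΔP = (64/6.94)^(1/0.626) = 9.222^1.597 ≈ 34.77 hPa.
P_c ≤ 1008 − 34.77 = 973.23, so the highest integer P_c is 973 hPa.

973 hPa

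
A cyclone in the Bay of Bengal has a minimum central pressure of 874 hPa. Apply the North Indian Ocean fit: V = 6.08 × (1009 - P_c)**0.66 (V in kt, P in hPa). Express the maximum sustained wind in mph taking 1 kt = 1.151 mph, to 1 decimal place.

178.2 mph

ΔP = 1009 − 874 = 135 hPa.
V ≈ 6.08 × 135^0.66 = 6.08 × 25.469 ≈ 154.855 kt.
154.855 × 1.151 ≈ 178.24 mph → 178.2 mph.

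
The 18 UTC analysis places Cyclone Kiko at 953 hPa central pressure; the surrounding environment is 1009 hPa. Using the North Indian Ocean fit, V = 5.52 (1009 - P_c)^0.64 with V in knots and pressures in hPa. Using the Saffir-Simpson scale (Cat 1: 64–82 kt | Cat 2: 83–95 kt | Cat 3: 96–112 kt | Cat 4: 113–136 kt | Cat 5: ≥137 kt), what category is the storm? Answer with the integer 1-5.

1

ΔP = 1009 − 953 = 56 hPa.
V ≈ 5.52 × 56^0.64 = 5.52 × 13.15 ≈ 73 kt.
73 kt falls in the Category 1 band.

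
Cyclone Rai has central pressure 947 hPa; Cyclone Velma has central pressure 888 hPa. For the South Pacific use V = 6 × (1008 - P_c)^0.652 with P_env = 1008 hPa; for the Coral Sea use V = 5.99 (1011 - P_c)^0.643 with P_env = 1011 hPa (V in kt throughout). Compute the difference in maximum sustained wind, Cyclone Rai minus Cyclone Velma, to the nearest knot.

-45 kt

Cyclone Rai: ΔP = 61; V ≈ 6 × 61^0.652 ≈ 87.54 kt.
Cyclone Velma: ΔP = 123; V ≈ 5.99 × 123^0.643 ≈ 132.20 kt.
Difference ≈ 87.54 − 132.20 = -44.66 → -45 kt.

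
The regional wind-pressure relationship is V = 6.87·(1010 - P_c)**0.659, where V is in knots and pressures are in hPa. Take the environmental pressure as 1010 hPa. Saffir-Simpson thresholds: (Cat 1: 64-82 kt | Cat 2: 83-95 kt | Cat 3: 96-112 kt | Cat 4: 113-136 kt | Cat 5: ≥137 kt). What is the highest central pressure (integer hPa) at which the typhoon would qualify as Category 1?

Category 1 begins at V = 64 kt.
Required ΔP = (64/6.87)^(1/0.659) = 9.316^1.517 ≈ 29.56 hPa.
P_c ≤ 1010 − 29.56 = 980.44, so the highest integer P_c is 980 hPa.

980 hPa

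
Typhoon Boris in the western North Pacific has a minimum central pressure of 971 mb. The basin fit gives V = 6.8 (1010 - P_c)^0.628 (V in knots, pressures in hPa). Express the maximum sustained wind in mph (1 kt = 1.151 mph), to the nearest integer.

78 mph

ΔP = 1010 − 971 = 39 mb.
V ≈ 6.8 × 39^0.628 = 6.8 × 9.981 ≈ 67.873 kt.
67.873 × 1.151 ≈ 78.12 mph → 78 mph.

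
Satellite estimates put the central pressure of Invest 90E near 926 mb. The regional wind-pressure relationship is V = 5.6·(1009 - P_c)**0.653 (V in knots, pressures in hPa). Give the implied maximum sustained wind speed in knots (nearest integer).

100 kt

ΔP = 1009 − 926 = 83 mb.
83^0.653 ≈ 17.913.
V ≈ 5.6 × 17.913 ≈ 100.3 kt.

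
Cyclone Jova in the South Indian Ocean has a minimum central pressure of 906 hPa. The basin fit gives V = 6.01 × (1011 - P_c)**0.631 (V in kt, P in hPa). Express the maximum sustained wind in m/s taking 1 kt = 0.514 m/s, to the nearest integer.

58 m/s

ΔP = 1011 − 906 = 105 hPa.
V ≈ 6.01 × 105^0.631 = 6.01 × 18.853 ≈ 113.304 kt.
113.304 × 0.514 ≈ 58.24 m/s → 58 m/s.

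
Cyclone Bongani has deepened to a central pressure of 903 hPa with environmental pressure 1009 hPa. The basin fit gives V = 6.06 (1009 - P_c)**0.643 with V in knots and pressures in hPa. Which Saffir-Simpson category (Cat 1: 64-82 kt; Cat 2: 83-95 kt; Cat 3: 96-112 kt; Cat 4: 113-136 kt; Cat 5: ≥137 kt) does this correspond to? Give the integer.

ΔP = 1009 − 903 = 106 hPa.
V ≈ 6.06 × 106^0.643 = 6.06 × 20.06 ≈ 122 kt.
122 kt falls in the Category 4 band.

4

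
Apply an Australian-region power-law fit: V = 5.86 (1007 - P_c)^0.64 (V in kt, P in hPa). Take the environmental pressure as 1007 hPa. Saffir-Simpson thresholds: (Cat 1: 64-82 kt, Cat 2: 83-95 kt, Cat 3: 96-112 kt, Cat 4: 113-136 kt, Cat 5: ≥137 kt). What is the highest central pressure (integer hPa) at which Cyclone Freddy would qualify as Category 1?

Category 1 begins at V = 64 kt.
Required ΔP = (64/5.86)^(1/0.64) = 10.922^1.562 ≈ 41.91 hPa.
P_c ≤ 1007 − 41.91 = 965.09, so the highest integer P_c is 965 hPa.

965 hPa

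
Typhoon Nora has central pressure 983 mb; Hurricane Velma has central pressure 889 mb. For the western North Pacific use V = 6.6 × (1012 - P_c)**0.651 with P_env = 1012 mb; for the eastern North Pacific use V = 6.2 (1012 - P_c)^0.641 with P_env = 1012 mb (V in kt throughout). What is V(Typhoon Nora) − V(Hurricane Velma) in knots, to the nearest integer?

Typhoon Nora: ΔP = 29; V ≈ 6.6 × 29^0.651 ≈ 59.10 kt.
Hurricane Velma: ΔP = 123; V ≈ 6.2 × 123^0.641 ≈ 135.53 kt.
Difference ≈ 59.10 − 135.53 = -76.43 → -76 kt.

-76 kt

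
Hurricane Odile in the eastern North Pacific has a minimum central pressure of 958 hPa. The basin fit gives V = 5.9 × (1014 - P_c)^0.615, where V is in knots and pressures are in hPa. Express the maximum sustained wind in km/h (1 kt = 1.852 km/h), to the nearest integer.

130 km/h

ΔP = 1014 − 958 = 56 hPa.
V ≈ 5.9 × 56^0.615 = 5.9 × 11.889 ≈ 70.144 kt.
70.144 × 1.852 ≈ 129.91 km/h → 130 km/h.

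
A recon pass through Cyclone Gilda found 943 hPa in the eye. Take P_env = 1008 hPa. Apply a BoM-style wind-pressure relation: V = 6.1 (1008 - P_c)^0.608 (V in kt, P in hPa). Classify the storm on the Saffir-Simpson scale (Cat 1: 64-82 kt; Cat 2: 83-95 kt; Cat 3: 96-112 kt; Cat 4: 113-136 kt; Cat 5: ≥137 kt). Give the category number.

1

ΔP = 1008 − 943 = 65 hPa.
V ≈ 6.1 × 65^0.608 = 6.1 × 12.65 ≈ 77 kt.
77 kt falls in the Category 1 band.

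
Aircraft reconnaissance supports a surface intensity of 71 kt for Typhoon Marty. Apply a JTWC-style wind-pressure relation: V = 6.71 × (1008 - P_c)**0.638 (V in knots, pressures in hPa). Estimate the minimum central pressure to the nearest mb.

ΔP = (V / 6.71)^(1/0.638) = (71/6.71)^1.567.
71/6.71 = 10.581; 10.581^1.567 ≈ 40.35 mb.
P_c = 1008 − 40.35 = 967.65 ≈ 968 mb.

968 mb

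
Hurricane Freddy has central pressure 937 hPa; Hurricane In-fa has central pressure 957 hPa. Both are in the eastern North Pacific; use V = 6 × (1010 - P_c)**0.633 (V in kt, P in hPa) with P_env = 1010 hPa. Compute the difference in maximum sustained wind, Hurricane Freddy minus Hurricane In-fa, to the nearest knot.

17 kt

Hurricane Freddy: ΔP = 73; V ≈ 6 × 73^0.633 ≈ 90.71 kt.
Hurricane In-fa: ΔP = 53; V ≈ 6 × 53^0.633 ≈ 74.07 kt.
Difference ≈ 90.71 − 74.07 = 16.64 → 17 kt.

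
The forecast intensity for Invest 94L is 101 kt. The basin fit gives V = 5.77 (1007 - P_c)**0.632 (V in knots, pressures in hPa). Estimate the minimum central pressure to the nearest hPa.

ΔP = (V / 5.77)^(1/0.632) = (101/5.77)^1.582.
101/5.77 = 17.504; 17.504^1.582 ≈ 92.68 hPa.
P_c = 1007 − 92.68 = 914.32 ≈ 914 hPa.

914 hPa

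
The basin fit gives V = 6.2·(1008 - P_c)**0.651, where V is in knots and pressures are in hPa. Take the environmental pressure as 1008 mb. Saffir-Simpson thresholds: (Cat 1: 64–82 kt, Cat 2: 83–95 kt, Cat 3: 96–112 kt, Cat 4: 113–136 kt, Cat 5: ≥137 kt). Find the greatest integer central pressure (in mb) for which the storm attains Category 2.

Category 2 begins at V = 83 kt.
Required ΔP = (83/6.2)^(1/0.651) = 13.387^1.536 ≈ 53.79 mb.
P_c ≤ 1008 − 53.79 = 954.21, so the highest integer P_c is 954 mb.

954 mb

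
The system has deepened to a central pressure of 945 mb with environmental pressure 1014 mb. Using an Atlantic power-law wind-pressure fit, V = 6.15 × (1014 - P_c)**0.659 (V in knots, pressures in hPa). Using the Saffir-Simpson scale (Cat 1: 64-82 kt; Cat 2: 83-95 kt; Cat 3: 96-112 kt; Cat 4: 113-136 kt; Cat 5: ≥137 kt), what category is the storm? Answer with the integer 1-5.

ΔP = 1014 − 945 = 69 mb.
V ≈ 6.15 × 69^0.659 = 6.15 × 16.29 ≈ 100 kt.
100 kt falls in the Category 3 band.

3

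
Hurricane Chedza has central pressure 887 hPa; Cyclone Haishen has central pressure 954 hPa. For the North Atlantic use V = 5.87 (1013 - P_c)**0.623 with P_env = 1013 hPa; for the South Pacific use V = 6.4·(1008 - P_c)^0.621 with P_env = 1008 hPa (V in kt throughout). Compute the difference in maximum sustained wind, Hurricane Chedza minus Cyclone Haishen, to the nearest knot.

Hurricane Chedza: ΔP = 126; V ≈ 5.87 × 126^0.623 ≈ 119.45 kt.
Cyclone Haishen: ΔP = 54; V ≈ 6.4 × 54^0.621 ≈ 76.21 kt.
Difference ≈ 119.45 − 76.21 = 43.24 → 43 kt.

43 kt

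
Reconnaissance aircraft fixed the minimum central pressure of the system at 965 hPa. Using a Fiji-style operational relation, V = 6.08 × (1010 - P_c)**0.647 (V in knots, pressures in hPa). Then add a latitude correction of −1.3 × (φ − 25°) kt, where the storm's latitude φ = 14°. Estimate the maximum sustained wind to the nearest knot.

86 kt

ΔP = 1010 − 965 = 45 hPa.
45^0.647 ≈ 11.739.
V ≈ 6.08 × 11.739 ≈ 71.4 kt.
Latitude correction: −1.3 × (14 − 25) = 14.3 kt.
Corrected V ≈ 85.7 kt → 86 kt.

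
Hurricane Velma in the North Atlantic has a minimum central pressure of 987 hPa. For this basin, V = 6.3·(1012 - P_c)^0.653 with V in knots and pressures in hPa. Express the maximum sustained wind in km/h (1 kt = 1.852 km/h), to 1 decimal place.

ΔP = 1012 − 987 = 25 hPa.
V ≈ 6.3 × 25^0.653 = 6.3 × 8.182 ≈ 51.546 kt.
51.546 × 1.852 ≈ 95.46 km/h → 95.5 km/h.

95.5 km/h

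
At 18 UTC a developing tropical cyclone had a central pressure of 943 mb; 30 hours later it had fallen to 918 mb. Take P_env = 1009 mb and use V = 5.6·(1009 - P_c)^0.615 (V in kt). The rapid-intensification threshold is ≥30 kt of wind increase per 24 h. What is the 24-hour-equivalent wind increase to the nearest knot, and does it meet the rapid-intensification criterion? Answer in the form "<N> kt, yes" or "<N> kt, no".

13 kt, no

V₁: ΔP = 66, V ≈ 5.6 × 66^0.615 ≈ 73.66 kt.
V₂: ΔP = 91, V ≈ 5.6 × 91^0.615 ≈ 89.74 kt.
ΔV over 30 h = 16.08 kt → 24 h equivalent = 16.08 × 24/30 ≈ 12.86 kt.
13 kt < 30 kt ⇒ not rapid intensification.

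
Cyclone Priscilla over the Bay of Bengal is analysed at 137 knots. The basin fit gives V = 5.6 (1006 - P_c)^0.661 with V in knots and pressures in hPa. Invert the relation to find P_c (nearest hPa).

880 hPa

ΔP = (V / 5.6)^(1/0.661) = (137/5.6)^1.513.
137/5.6 = 24.464; 24.464^1.513 ≈ 126.08 hPa.
P_c = 1006 − 126.08 = 879.92 ≈ 880 hPa.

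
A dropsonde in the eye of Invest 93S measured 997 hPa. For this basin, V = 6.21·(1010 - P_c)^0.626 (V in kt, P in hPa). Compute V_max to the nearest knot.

ΔP = 1010 − 997 = 13 hPa.
13^0.626 ≈ 4.981.
V ≈ 6.21 × 4.981 ≈ 30.9 kt.

31 kt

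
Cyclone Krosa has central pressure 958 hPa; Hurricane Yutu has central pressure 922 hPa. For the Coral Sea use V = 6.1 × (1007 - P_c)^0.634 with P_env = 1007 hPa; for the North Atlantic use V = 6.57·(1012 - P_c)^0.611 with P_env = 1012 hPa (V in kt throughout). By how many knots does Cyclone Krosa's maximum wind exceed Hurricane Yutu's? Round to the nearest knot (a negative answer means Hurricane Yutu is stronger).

Cyclone Krosa: ΔP = 49; V ≈ 6.1 × 49^0.634 ≈ 71.93 kt.
Hurricane Yutu: ΔP = 90; V ≈ 6.57 × 90^0.611 ≈ 102.71 kt.
Difference ≈ 71.93 − 102.71 = -30.78 → -31 kt.

-31 kt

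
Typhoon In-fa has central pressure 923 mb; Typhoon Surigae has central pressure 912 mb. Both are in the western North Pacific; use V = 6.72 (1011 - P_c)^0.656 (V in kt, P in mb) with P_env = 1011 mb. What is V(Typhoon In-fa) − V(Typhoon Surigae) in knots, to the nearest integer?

-10 kt

Typhoon In-fa: ΔP = 88; V ≈ 6.72 × 88^0.656 ≈ 126.75 kt.
Typhoon Surigae: ΔP = 99; V ≈ 6.72 × 99^0.656 ≈ 136.93 kt.
Difference ≈ 126.75 − 136.93 = -10.18 → -10 kt.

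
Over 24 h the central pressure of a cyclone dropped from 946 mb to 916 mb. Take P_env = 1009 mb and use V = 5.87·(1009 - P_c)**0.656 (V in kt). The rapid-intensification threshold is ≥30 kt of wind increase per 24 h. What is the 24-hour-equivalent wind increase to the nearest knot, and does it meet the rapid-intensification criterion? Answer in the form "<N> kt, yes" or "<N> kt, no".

26 kt, no

V₁: ΔP = 63, V ≈ 5.87 × 63^0.656 ≈ 88.92 kt.
V₂: ΔP = 93, V ≈ 5.87 × 93^0.656 ≈ 114.81 kt.
ΔV over 24 h = 25.89 kt → 24 h equivalent = 25.89 × 24/24 ≈ 25.89 kt.
26 kt < 30 kt ⇒ not rapid intensification.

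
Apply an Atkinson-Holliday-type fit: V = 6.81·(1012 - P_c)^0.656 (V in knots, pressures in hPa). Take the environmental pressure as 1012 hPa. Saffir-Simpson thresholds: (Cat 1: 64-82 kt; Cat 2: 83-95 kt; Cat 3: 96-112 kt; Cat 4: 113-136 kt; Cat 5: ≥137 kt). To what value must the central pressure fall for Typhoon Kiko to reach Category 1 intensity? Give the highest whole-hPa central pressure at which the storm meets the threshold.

981 hPa

Category 1 begins at V = 64 kt.
Required ΔP = (64/6.81)^(1/0.656) = 9.398^1.524 ≈ 30.43 hPa.
P_c ≤ 1012 − 30.43 = 981.57, so the highest integer P_c is 981 hPa.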